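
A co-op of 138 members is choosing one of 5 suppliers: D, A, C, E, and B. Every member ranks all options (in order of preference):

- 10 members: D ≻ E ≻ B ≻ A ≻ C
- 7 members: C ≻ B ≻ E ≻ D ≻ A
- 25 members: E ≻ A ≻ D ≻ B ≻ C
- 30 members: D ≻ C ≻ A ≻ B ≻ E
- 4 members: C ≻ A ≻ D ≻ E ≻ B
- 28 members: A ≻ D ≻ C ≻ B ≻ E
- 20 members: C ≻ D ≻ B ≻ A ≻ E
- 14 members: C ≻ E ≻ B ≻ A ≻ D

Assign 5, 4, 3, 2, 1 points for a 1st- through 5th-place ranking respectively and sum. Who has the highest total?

D: 10·5 + 7·2 + 25·3 + 30·5 + 4·3 + 28·4 + 20·4 + 14·1 = 507
A: 10·2 + 7·1 + 25·4 + 30·3 + 4·4 + 28·5 + 20·2 + 14·2 = 441
C: 10·1 + 7·5 + 25·1 + 30·4 + 4·5 + 28·3 + 20·5 + 14·5 = 464
E: 10·4 + 7·3 + 25·5 + 30·1 + 4·2 + 28·1 + 20·1 + 14·4 = 328
B: 10·3 + 7·4 + 25·2 + 30·2 + 4·1 + 28·2 + 20·3 + 14·3 = 330
D has the highest Borda score (507).

D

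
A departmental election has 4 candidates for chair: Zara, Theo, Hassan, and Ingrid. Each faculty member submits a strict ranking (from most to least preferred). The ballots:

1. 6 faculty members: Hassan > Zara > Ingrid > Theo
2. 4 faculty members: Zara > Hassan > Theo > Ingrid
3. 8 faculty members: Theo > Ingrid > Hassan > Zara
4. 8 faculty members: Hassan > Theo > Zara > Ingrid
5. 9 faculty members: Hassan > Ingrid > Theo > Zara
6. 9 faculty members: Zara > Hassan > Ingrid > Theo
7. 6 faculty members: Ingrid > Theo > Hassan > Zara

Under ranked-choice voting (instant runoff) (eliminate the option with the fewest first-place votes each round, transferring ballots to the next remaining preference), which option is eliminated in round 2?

Zara

Round 1: Zara 13, Theo 8, Hassan 23, Ingrid 6. Eliminate Ingrid.
Round 2: Zara 13, Theo 14, Hassan 23. Eliminate Zara.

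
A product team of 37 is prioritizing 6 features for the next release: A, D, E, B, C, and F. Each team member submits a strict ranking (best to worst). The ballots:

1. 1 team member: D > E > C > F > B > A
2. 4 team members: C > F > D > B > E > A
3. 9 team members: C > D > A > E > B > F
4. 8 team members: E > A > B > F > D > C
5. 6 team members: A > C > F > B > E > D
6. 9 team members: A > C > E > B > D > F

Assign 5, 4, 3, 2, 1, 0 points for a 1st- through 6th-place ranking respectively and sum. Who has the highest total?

A

A: 1·0 + 4·0 + 9·3 + 8·4 + 6·5 + 9·5 = 134
D: 1·5 + 4·3 + 9·4 + 8·1 + 6·0 + 9·1 = 70
E: 1·4 + 4·1 + 9·2 + 8·5 + 6·1 + 9·3 = 99
B: 1·1 + 4·2 + 9·1 + 8·3 + 6·2 + 9·2 = 72
C: 1·3 + 4·5 + 9·5 + 8·0 + 6·4 + 9·4 = 128
F: 1·2 + 4·4 + 9·0 + 8·2 + 6·3 + 9·0 = 52
A has the highest Borda score (134).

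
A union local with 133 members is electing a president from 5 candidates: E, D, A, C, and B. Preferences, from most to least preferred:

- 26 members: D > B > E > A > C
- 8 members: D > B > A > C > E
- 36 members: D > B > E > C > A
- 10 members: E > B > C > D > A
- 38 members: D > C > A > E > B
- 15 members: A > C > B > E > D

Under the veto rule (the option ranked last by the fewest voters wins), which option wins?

E

Last-place votes: E 8, D 15, A 46, C 26, B 38.
E is ranked last by the fewest voters, so E wins.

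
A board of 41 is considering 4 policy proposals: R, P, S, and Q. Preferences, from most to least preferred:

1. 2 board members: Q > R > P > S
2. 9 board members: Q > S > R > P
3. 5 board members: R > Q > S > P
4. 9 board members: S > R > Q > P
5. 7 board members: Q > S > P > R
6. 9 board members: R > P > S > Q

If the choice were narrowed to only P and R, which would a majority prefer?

Voters preferring P to R: 7; preferring R to P: 34.
R wins the head-to-head.

R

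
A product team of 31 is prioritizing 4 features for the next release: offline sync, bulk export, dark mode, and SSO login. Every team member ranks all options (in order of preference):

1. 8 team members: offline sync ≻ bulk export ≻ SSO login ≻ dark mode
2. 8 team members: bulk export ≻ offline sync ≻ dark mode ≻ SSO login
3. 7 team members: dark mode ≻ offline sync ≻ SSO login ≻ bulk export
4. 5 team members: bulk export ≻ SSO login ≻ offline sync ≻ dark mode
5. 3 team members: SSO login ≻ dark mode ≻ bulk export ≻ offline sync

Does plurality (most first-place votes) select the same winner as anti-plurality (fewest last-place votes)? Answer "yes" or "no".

Plurality — first-place votes: offline sync 8, bulk export 13, dark mode 7, SSO login 3. Winner: bulk export.
Anti-plurality — last-place votes: offline sync 3, bulk export 7, dark mode 13, SSO login 8. Winner: offline sync.
The two methods disagree.

no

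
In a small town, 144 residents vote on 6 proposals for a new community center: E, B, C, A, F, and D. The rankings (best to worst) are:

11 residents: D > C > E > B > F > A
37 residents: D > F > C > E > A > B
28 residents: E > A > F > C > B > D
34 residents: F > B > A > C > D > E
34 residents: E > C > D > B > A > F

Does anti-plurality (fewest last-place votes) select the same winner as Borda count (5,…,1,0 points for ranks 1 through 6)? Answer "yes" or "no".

no

Anti-plurality — last-place votes: E 34, B 37, C 0, A 11, F 34, D 28. Winner: C.
Borda — scores: E 417, B 254, C 415, A 285, F 413, D 376. Winner: E.
The two methods disagree.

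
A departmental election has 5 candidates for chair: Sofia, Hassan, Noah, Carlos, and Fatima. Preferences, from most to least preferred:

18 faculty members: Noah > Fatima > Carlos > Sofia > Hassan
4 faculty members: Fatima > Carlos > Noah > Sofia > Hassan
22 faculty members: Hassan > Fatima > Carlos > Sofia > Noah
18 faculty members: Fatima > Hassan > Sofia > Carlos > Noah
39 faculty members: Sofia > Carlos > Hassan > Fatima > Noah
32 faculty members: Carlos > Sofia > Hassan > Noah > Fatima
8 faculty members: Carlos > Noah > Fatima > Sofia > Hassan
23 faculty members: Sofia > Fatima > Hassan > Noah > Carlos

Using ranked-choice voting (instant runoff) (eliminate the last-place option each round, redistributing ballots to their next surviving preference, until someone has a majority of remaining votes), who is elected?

Sofia

Round 1: Sofia 62, Hassan 22, Noah 18, Carlos 40, Fatima 22. Eliminate Noah.
Round 2: Sofia 62, Hassan 22, Carlos 40, Fatima 40. Eliminate Hassan.
Round 3: Sofia 62, Carlos 40, Fatima 62. Eliminate Carlos.
Round 4: Sofia 94, Fatima 70. Sofia has a majority.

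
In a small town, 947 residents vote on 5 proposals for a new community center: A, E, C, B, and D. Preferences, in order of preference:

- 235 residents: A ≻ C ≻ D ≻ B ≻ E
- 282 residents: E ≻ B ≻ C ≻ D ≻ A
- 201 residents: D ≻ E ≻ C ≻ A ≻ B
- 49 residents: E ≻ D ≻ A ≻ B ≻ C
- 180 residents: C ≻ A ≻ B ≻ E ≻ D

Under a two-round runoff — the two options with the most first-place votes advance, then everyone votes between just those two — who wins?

Round 1 first-place votes: A 235, E 331, C 180, B 0, D 201.
E and A advance.
Runoff: E is preferred to A by 532 voters; A by 415.
E wins the runoff.

E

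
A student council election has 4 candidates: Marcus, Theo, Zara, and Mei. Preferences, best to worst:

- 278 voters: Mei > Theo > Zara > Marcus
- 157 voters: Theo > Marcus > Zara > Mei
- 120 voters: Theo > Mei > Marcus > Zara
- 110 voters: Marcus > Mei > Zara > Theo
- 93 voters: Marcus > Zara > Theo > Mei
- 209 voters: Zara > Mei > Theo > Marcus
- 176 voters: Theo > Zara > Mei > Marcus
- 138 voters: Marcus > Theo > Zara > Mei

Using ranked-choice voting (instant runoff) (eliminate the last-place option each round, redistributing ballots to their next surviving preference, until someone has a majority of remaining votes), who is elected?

Theo

Round 1: Marcus 341, Theo 453, Zara 209, Mei 278. Eliminate Zara.
Round 2: Marcus 341, Theo 453, Mei 487. Eliminate Marcus.
Round 3: Theo 684, Mei 597. Theo has a majority.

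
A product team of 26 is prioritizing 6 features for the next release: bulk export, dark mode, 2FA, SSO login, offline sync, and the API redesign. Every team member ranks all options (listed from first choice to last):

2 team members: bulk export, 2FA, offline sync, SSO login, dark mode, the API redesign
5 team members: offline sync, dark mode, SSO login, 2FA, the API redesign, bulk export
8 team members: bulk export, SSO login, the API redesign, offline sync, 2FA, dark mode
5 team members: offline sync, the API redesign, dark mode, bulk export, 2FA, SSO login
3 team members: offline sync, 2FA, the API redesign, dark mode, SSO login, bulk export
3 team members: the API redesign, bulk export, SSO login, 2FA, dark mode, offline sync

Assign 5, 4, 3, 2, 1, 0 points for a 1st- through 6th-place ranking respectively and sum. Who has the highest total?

bulk export: 2·5 + 5·0 + 8·5 + 5·2 + 3·0 + 3·4 = 72
dark mode: 2·1 + 5·4 + 8·0 + 5·3 + 3·2 + 3·1 = 46
2FA: 2·4 + 5·2 + 8·1 + 5·1 + 3·4 + 3·2 = 49
SSO login: 2·2 + 5·3 + 8·4 + 5·0 + 3·1 + 3·3 = 63
offline sync: 2·3 + 5·5 + 8·2 + 5·5 + 3·5 + 3·0 = 87
the API redesign: 2·0 + 5·1 + 8·3 + 5·4 + 3·3 + 3·5 = 73
offline sync has the highest Borda score (87).

offline sync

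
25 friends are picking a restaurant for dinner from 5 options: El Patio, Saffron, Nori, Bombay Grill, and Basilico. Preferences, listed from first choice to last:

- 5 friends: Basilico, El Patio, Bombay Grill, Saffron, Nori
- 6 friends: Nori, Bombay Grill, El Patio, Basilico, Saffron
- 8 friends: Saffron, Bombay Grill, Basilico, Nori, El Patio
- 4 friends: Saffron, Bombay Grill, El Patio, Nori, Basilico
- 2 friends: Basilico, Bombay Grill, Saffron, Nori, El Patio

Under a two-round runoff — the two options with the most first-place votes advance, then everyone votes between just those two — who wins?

Round 1 first-place votes: El Patio 0, Saffron 12, Nori 6, Bombay Grill 0, Basilico 7.
Saffron and Basilico advance.
Runoff: Saffron is preferred to Basilico by 12 voters; Basilico by 13.
Basilico wins the runoff.

Basilico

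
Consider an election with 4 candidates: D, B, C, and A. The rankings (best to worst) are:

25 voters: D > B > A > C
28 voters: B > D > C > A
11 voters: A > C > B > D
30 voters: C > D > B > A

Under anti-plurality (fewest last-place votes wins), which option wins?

Last-place votes: D 11, B 0, C 25, A 58.
B is ranked last by the fewest voters, so B wins.

B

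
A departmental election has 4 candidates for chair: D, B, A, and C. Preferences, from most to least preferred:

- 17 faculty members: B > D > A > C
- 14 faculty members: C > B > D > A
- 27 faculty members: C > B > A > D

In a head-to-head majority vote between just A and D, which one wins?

D

Voters preferring A to D: 27; preferring D to A: 31.
D wins the head-to-head.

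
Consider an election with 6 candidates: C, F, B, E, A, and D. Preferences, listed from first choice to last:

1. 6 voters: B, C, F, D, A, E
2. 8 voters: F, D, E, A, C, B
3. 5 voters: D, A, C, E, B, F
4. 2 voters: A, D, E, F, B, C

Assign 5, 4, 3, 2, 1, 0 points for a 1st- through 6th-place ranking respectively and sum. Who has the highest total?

C: 6·4 + 8·1 + 5·3 + 2·0 = 47
F: 6·3 + 8·5 + 5·0 + 2·2 = 62
B: 6·5 + 8·0 + 5·1 + 2·1 = 37
E: 6·0 + 8·3 + 5·2 + 2·3 = 40
A: 6·1 + 8·2 + 5·4 + 2·5 = 52
D: 6·2 + 8·4 + 5·5 + 2·4 = 77
D has the highest Borda score (77).

D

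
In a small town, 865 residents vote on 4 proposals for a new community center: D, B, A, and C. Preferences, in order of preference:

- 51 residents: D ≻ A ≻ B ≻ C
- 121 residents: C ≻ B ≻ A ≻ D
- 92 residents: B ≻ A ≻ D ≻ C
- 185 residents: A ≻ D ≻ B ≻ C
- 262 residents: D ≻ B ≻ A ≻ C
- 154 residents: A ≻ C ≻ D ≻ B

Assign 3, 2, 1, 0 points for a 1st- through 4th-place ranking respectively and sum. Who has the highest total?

D: 51·3 + 121·0 + 92·1 + 185·2 + 262·3 + 154·1 = 1555
B: 51·1 + 121·2 + 92·3 + 185·1 + 262·2 + 154·0 = 1278
A: 51·2 + 121·1 + 92·2 + 185·3 + 262·1 + 154·3 = 1686
C: 51·0 + 121·3 + 92·0 + 185·0 + 262·0 + 154·2 = 671
A has the highest Borda score (1686).

A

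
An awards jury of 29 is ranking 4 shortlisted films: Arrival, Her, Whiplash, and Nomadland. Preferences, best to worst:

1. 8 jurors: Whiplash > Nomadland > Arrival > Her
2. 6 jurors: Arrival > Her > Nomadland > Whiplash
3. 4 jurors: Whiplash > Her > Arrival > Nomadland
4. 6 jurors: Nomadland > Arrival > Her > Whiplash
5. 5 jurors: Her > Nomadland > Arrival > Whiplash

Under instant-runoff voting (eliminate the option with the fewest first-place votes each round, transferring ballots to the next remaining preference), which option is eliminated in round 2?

Round 1: Arrival 6, Her 5, Whiplash 12, Nomadland 6. Eliminate Her.
Round 2: Arrival 6, Whiplash 12, Nomadland 11. Eliminate Arrival.

Arrival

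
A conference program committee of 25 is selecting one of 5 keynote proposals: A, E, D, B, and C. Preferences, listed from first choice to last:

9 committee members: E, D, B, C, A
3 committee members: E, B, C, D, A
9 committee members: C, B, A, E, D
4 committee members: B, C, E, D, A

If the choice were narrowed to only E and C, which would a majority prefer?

C

Voters preferring E to C: 12; preferring C to E: 13.
C wins the head-to-head.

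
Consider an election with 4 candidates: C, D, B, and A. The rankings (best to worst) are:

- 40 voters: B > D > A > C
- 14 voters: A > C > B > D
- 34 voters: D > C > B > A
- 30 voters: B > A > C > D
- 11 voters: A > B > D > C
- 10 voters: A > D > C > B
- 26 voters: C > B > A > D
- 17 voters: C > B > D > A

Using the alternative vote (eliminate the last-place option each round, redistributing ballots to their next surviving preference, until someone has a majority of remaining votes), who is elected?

C

Round 1: C 43, D 34, B 70, A 35. Eliminate D.
Round 2: C 77, B 70, A 35. Eliminate A.
Round 3: C 101, B 81. C has a majority.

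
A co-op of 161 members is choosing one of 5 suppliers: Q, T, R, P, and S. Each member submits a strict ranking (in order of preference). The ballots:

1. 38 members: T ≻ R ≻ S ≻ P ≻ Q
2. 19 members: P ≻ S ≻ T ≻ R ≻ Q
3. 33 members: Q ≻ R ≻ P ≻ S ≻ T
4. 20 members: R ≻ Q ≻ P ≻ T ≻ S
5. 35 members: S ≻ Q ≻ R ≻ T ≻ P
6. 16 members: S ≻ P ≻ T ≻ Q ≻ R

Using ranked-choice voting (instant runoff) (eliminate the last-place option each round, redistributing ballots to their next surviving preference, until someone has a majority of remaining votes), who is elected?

Round 1: Q 33, T 38, R 20, P 19, S 51. Eliminate P.
Round 2: Q 33, T 38, R 20, S 70. Eliminate R.
Round 3: Q 53, T 38, S 70. Eliminate T.
Round 4: Q 53, S 108. S has a majority.

S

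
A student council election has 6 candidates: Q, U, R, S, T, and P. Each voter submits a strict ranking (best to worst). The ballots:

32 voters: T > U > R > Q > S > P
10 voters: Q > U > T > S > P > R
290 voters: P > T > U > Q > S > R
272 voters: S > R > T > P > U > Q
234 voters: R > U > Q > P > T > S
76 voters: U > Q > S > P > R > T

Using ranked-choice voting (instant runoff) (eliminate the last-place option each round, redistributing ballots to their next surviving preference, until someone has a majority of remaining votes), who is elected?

Round 1: Q 10, U 76, R 234, S 272, T 32, P 290. Eliminate Q.
Round 2: U 86, R 234, S 272, T 32, P 290. Eliminate T.
Round 3: U 118, R 234, S 272, P 290. Eliminate U.
Round 4: R 266, S 358, P 290. Eliminate R.
Round 5: S 390, P 524. P has a majority.

P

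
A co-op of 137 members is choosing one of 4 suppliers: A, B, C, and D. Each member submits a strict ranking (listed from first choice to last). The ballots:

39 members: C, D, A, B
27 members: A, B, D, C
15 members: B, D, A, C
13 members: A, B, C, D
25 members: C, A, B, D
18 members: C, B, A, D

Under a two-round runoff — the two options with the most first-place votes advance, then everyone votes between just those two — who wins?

C

Round 1 first-place votes: A 40, B 15, C 82, D 0.
C and A advance.
Runoff: C is preferred to A by 82 voters; A by 55.
C wins the runoff.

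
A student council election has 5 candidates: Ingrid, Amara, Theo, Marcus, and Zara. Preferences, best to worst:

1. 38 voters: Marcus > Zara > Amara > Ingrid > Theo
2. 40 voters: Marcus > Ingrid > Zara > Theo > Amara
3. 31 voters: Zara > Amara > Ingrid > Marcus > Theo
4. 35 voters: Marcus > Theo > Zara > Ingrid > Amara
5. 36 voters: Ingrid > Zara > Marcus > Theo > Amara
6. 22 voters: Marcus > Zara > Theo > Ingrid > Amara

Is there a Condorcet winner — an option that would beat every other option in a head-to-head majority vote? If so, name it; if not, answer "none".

Marcus vs Ingrid: 135–67 for Marcus.
Marcus vs Amara: 171–31 for Marcus.
Marcus vs Theo: 202–0 for Marcus.
Marcus vs Zara: 135–67 for Marcus.
Marcus beats every other option head-to-head.

Marcus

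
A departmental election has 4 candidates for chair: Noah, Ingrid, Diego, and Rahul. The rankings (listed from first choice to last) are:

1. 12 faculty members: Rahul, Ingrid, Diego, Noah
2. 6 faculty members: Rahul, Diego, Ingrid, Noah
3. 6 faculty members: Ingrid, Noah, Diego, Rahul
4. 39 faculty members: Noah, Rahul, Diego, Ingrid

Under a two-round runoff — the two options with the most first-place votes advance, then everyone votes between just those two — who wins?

Round 1 first-place votes: Noah 39, Ingrid 6, Diego 0, Rahul 18.
Noah and Rahul advance.
Runoff: Noah is preferred to Rahul by 45 voters; Rahul by 18.
Noah wins the runoff.

Noah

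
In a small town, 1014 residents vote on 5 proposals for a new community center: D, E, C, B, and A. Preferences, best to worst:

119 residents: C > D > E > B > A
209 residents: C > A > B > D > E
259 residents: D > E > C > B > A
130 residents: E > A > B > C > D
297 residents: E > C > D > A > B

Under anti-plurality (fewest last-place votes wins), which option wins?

C

Last-place votes: D 130, E 209, C 0, B 297, A 378.
C is ranked last by the fewest voters, so C wins.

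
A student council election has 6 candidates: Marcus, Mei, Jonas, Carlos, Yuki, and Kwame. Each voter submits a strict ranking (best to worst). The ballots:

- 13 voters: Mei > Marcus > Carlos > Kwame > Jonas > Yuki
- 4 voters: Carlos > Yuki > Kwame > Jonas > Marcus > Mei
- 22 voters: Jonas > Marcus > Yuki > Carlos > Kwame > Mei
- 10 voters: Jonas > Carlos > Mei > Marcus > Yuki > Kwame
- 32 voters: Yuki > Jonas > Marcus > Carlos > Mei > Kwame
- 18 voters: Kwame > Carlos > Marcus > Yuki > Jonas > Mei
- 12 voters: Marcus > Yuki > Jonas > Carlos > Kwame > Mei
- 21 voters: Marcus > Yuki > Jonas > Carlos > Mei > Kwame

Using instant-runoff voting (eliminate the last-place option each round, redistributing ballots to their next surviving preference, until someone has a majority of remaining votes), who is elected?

Round 1: Marcus 33, Mei 13, Jonas 32, Carlos 4, Yuki 32, Kwame 18. Eliminate Carlos.
Round 2: Marcus 33, Mei 13, Jonas 32, Yuki 36, Kwame 18. Eliminate Mei.
Round 3: Marcus 46, Jonas 32, Yuki 36, Kwame 18. Eliminate Kwame.
Round 4: Marcus 64, Jonas 32, Yuki 36. Eliminate Jonas.
Round 5: Marcus 96, Yuki 36. Marcus has a majority.

Marcus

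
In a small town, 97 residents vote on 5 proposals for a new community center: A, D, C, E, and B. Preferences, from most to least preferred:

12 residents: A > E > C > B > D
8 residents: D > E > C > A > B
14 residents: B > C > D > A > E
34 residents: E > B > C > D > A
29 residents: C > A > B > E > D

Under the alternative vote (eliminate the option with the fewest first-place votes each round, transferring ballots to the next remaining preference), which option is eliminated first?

Round 1: A 12, D 8, C 29, E 34, B 14. Eliminate D.

D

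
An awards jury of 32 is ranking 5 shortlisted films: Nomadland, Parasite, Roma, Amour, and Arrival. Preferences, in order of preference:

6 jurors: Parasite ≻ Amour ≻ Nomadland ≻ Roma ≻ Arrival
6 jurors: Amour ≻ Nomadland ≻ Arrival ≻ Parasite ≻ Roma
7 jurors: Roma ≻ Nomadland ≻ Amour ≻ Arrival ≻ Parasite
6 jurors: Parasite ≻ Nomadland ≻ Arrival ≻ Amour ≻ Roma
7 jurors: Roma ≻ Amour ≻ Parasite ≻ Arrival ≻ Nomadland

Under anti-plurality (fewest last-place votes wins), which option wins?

Last-place votes: Nomadland 7, Parasite 7, Roma 12, Amour 0, Arrival 6.
Amour is ranked last by the fewest voters, so Amour wins.

Amour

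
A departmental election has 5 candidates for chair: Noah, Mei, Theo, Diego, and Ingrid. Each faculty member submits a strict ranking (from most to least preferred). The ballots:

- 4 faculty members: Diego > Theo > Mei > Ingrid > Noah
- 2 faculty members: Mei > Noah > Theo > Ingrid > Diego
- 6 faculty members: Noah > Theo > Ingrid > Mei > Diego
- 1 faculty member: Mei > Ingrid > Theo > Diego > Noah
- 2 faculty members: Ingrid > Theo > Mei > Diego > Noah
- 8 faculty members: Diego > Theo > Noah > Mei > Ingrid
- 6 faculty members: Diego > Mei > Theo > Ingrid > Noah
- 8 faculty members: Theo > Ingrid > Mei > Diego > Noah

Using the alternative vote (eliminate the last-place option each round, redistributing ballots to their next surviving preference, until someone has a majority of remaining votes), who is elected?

Round 1: Noah 6, Mei 3, Theo 8, Diego 18, Ingrid 2. Eliminate Ingrid.
Round 2: Noah 6, Mei 3, Theo 10, Diego 18. Eliminate Mei.
Round 3: Noah 8, Theo 11, Diego 18. Eliminate Noah.
Round 4: Theo 19, Diego 18. Theo has a majority.

Theo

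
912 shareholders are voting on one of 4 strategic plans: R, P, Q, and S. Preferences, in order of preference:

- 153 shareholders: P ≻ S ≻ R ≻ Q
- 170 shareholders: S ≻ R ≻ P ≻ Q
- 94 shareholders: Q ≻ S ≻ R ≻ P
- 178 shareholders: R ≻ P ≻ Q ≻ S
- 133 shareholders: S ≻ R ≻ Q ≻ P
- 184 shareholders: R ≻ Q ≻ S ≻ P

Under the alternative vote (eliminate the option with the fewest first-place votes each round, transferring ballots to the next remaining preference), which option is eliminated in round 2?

P

Round 1: R 362, P 153, Q 94, S 303. Eliminate Q.
Round 2: R 362, P 153, S 397. Eliminate P.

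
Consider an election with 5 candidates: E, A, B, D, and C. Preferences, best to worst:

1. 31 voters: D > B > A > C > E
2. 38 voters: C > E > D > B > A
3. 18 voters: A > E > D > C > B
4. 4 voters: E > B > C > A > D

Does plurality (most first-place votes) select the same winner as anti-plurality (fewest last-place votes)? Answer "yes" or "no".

Plurality — first-place votes: E 4, A 18, B 0, D 31, C 38. Winner: C.
Anti-plurality — last-place votes: E 31, A 38, B 18, D 4, C 0. Winner: C.
The two methods agree.

yes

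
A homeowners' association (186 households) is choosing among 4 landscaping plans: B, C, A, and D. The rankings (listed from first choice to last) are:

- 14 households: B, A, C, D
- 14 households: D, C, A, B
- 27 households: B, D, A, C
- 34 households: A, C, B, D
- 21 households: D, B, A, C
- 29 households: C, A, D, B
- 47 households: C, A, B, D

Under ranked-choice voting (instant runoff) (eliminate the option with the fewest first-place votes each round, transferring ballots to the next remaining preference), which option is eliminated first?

Round 1: B 41, C 76, A 34, D 35. Eliminate A.

A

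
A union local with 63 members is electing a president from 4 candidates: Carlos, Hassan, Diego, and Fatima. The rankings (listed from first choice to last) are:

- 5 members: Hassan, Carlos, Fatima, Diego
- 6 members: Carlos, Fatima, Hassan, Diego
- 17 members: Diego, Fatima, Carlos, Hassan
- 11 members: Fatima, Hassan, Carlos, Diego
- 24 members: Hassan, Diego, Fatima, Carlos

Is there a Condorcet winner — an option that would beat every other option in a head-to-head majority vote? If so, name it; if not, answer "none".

Checking pairwise contests:
Hassan beats Carlos 40–23.
Fatima beats Hassan 34–29.
Hassan beats Diego 46–17.
Diego beats Fatima 41–22.
Every option loses at least one head-to-head, so there is no Condorcet winner.

none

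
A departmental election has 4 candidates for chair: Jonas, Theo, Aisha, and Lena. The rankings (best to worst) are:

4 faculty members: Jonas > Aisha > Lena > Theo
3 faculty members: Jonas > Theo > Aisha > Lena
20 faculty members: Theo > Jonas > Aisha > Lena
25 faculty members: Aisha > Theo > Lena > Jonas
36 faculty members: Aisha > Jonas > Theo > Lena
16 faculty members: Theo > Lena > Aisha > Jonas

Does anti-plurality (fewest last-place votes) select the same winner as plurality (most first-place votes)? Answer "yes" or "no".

yes

Anti-plurality — last-place votes: Jonas 41, Theo 4, Aisha 0, Lena 59. Winner: Aisha.
Plurality — first-place votes: Jonas 7, Theo 36, Aisha 61, Lena 0. Winner: Aisha.
The two methods agree.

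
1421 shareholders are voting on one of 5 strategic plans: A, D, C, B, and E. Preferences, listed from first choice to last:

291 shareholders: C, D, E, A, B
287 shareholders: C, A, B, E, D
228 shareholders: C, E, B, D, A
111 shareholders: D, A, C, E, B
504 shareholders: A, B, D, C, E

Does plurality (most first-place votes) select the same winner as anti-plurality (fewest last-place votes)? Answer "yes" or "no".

Plurality — first-place votes: A 504, D 111, C 806, B 0, E 0. Winner: C.
Anti-plurality — last-place votes: A 228, D 287, C 0, B 402, E 504. Winner: C.
The two methods agree.

yes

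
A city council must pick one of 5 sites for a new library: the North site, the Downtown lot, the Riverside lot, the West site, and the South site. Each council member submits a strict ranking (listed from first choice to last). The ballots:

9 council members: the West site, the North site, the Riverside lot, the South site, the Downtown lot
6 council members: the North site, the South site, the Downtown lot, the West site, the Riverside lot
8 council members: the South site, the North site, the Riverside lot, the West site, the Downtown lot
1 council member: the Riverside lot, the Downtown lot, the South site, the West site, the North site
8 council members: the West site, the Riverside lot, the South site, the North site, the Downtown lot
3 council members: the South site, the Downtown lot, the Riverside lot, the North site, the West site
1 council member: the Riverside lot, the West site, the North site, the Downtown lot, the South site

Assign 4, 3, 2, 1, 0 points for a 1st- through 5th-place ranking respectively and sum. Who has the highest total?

the South site

the North site: 9·3 + 6·4 + 8·3 + 1·0 + 8·1 + 3·1 + 1·2 = 88
the Downtown lot: 9·0 + 6·2 + 8·0 + 1·3 + 8·0 + 3·3 + 1·1 = 25
the Riverside lot: 9·2 + 6·0 + 8·2 + 1·4 + 8·3 + 3·2 + 1·4 = 72
the West site: 9·4 + 6·1 + 8·1 + 1·1 + 8·4 + 3·0 + 1·3 = 86
the South site: 9·1 + 6·3 + 8·4 + 1·2 + 8·2 + 3·4 + 1·0 = 89
the South site has the highest Borda score (89).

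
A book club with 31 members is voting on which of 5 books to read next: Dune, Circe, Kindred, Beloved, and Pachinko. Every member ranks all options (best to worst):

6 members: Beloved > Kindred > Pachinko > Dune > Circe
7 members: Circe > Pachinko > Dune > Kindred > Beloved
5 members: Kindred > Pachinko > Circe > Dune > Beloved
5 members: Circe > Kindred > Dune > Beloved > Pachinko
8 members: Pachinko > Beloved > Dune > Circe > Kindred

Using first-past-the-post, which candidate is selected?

First-place votes: Dune 0, Circe 12, Kindred 5, Beloved 6, Pachinko 8.
Circe has the most first-place votes.

Circe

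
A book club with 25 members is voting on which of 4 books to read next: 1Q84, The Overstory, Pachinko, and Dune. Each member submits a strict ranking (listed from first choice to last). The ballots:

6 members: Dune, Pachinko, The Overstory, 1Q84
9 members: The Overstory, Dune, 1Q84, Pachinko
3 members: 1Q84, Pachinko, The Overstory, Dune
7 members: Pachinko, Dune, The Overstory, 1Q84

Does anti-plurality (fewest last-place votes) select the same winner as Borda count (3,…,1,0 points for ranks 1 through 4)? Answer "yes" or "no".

Anti-plurality — last-place votes: 1Q84 13, The Overstory 0, Pachinko 9, Dune 3. Winner: The Overstory.
Borda — scores: 1Q84 18, The Overstory 43, Pachinko 39, Dune 50. Winner: Dune.
The two methods disagree.

no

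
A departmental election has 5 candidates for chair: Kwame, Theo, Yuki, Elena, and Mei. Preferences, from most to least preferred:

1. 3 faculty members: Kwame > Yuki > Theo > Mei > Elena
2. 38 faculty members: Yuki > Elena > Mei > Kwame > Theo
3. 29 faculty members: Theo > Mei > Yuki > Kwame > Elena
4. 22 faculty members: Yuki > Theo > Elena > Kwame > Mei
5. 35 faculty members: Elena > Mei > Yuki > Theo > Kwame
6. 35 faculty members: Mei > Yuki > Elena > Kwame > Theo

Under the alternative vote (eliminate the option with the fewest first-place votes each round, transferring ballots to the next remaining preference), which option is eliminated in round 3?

Round 1: Kwame 3, Theo 29, Yuki 60, Elena 35, Mei 35. Eliminate Kwame.
Round 2: Theo 29, Yuki 63, Elena 35, Mei 35. Eliminate Theo.
Round 3: Yuki 63, Elena 35, Mei 64. Eliminate Elena.

Elena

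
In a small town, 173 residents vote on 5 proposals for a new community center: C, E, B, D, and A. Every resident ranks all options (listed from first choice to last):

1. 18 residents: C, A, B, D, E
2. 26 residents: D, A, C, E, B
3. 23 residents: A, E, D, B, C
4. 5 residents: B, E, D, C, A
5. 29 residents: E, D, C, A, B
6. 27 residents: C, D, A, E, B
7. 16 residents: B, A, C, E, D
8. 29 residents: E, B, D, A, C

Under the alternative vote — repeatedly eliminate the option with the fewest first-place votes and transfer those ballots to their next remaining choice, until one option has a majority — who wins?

Round 1: C 45, E 58, B 21, D 26, A 23. Eliminate B.
Round 2: C 45, E 63, D 26, A 39. Eliminate D.
Round 3: C 45, E 63, A 65. Eliminate C.
Round 4: E 63, A 110. A has a majority.

A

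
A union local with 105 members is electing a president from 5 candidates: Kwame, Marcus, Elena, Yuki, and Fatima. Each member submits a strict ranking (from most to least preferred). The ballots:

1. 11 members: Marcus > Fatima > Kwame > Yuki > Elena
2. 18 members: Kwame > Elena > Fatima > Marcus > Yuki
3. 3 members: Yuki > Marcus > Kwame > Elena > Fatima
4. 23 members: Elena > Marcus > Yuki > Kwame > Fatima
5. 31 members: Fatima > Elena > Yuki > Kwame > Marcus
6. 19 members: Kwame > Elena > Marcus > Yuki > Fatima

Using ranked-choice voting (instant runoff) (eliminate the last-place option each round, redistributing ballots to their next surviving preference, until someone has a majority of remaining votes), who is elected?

Round 1: Kwame 37, Marcus 11, Elena 23, Yuki 3, Fatima 31. Eliminate Yuki.
Round 2: Kwame 37, Marcus 14, Elena 23, Fatima 31. Eliminate Marcus.
Round 3: Kwame 40, Elena 23, Fatima 42. Eliminate Elena.
Round 4: Kwame 63, Fatima 42. Kwame has a majority.

Kwame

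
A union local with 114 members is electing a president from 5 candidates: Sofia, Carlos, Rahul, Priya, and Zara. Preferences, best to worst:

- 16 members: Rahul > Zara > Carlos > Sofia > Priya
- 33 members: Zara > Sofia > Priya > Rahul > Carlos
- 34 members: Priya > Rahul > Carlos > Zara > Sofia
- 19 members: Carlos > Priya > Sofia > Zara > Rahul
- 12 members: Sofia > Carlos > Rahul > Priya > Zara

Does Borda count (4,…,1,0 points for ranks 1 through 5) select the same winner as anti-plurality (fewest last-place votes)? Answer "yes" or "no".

Borda — scores: Sofia 201, Carlos 212, Rahul 223, Priya 271, Zara 233. Winner: Priya.
Anti-plurality — last-place votes: Sofia 34, Carlos 33, Rahul 19, Priya 16, Zara 12. Winner: Zara.
The two methods disagree.

no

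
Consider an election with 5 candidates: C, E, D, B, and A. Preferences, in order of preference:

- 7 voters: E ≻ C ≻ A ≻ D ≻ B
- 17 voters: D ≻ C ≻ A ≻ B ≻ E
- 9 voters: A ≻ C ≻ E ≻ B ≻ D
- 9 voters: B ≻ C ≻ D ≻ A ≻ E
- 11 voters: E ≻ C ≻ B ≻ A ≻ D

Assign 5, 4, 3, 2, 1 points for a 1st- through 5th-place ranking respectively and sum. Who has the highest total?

C: 7·4 + 17·4 + 9·4 + 9·4 + 11·4 = 212
E: 7·5 + 17·1 + 9·3 + 9·1 + 11·5 = 143
D: 7·2 + 17·5 + 9·1 + 9·3 + 11·1 = 146
B: 7·1 + 17·2 + 9·2 + 9·5 + 11·3 = 137
A: 7·3 + 17·3 + 9·5 + 9·2 + 11·2 = 157
C has the highest Borda score (212).

C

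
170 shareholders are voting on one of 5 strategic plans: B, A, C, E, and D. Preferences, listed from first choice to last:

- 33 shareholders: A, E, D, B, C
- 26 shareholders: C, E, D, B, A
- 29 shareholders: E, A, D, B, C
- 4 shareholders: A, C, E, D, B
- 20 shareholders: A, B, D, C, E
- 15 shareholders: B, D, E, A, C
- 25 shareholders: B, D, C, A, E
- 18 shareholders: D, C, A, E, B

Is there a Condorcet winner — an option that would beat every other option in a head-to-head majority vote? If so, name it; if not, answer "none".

A vs B: 104–66 for A.
A vs C: 101–69 for A.
A vs E: 100–70 for A.
A vs D: 86–84 for A.
A beats every other option head-to-head.

A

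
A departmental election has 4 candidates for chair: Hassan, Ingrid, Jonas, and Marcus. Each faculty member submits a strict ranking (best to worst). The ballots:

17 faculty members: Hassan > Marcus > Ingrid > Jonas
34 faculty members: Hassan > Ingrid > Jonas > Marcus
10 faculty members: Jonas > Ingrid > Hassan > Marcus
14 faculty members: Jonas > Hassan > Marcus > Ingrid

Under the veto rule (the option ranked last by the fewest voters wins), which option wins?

Hassan

Last-place votes: Hassan 0, Ingrid 14, Jonas 17, Marcus 44.
Hassan is ranked last by the fewest voters, so Hassan wins.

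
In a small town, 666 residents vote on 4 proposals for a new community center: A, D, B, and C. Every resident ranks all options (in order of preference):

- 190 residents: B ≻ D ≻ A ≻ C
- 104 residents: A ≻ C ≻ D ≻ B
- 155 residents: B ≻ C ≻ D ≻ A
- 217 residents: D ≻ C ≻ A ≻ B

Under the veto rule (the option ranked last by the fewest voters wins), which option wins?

D

Last-place votes: A 155, D 0, B 321, C 190.
D is ranked last by the fewest voters, so D wins.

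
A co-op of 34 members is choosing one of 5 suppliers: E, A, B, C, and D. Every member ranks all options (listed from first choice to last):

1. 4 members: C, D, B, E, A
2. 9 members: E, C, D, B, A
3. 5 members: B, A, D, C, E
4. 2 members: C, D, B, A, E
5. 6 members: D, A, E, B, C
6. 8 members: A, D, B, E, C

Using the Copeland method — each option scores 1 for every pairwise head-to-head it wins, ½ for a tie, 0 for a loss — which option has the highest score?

E: beats C; loses to A, B, and D → score 1.
A: beats E and C; loses to B and D → score 2.
B: beats E, A, and C; loses to D → score 3.
C: loses to E, A, B, and D → score 0.
D: beats E, A, B, and C → score 4.
D has the best pairwise record.

D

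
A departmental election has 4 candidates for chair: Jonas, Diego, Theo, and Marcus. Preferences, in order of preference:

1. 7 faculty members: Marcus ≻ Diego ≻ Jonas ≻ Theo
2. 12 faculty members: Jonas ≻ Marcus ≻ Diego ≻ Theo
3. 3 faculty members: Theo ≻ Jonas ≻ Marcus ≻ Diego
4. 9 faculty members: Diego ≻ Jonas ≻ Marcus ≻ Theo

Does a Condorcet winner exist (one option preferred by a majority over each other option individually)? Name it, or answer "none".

Checking pairwise contests:
Diego beats Jonas 16–15.
Marcus beats Diego 22–9.
Jonas beats Theo 28–3.
Jonas beats Marcus 24–7.
Every option loses at least one head-to-head, so there is no Condorcet winner.

none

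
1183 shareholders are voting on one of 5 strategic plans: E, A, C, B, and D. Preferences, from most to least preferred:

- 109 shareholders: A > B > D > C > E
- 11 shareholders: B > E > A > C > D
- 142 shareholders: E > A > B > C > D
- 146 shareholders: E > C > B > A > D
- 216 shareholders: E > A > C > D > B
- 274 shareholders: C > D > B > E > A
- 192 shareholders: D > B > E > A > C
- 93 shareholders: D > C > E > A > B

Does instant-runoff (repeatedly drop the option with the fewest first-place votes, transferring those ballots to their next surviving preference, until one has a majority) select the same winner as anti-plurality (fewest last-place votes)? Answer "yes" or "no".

Instant-runoff — R1 E 504, A 109, C 274, B 11, D 285 (B out); R2 E 515, A 109, C 274, D 285 (A out); R3 E 515, C 274, D 394 (C out); R4 E 515, D 668 (D winner). Winner: D.
Anti-plurality — last-place votes: E 109, A 274, C 192, B 309, D 299. Winner: E.
The two methods disagree.

no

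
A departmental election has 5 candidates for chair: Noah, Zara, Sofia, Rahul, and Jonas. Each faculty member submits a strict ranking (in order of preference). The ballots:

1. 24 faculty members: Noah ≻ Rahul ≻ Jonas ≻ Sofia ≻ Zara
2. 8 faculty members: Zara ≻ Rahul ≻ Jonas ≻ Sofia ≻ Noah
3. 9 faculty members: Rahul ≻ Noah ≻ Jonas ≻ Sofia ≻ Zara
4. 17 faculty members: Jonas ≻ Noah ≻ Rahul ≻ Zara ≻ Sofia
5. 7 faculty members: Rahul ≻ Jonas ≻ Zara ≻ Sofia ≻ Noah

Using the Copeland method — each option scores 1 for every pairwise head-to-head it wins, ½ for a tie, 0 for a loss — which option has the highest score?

Noah

Noah: beats Zara, Sofia, Rahul, and Jonas → score 4.
Zara: loses to Noah, Sofia, Rahul, and Jonas → score 0.
Sofia: beats Zara; loses to Noah, Rahul, and Jonas → score 1.
Rahul: beats Zara, Sofia, and Jonas; loses to Noah → score 3.
Jonas: beats Zara and Sofia; loses to Noah and Rahul → score 2.
Noah has the best pairwise record.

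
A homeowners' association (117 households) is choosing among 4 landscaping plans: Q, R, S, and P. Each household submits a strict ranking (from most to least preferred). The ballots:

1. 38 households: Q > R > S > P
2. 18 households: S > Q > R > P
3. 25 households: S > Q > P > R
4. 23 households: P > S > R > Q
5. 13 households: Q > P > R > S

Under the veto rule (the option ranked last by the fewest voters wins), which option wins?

S

Last-place votes: Q 23, R 25, S 13, P 56.
S is ranked last by the fewest voters, so S wins.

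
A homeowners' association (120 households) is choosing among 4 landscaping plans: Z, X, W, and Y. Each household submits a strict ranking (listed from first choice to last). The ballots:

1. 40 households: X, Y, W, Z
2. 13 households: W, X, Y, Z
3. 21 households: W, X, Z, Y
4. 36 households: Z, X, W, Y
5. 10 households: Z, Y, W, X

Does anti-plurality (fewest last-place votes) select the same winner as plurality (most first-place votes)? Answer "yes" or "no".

no

Anti-plurality — last-place votes: Z 53, X 10, W 0, Y 57. Winner: W.
Plurality — first-place votes: Z 46, X 40, W 34, Y 0. Winner: Z.
The two methods disagree.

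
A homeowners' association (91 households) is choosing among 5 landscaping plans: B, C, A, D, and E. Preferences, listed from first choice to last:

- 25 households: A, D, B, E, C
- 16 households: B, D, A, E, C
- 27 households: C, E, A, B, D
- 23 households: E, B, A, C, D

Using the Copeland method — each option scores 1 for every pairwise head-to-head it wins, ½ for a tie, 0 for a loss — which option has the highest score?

B: beats C and D; loses to A and E → score 2.
C: beats D; loses to B, A, and E → score 1.
A: beats B, C, and D; loses to E → score 3.
D: loses to B, C, A, and E → score 0.
E: beats B, C, A, and D → score 4.
E has the best pairwise record.

E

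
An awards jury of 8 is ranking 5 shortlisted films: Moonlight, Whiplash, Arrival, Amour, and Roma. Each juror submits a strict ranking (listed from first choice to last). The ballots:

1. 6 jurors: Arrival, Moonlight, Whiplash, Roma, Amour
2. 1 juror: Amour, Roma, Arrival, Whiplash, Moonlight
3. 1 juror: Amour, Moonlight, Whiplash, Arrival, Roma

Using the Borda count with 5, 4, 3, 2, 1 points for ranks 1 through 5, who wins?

Moonlight: 6·4 + 1·1 + 1·4 = 29
Whiplash: 6·3 + 1·2 + 1·3 = 23
Arrival: 6·5 + 1·3 + 1·2 = 35
Amour: 6·1 + 1·5 + 1·5 = 16
Roma: 6·2 + 1·4 + 1·1 = 17
Arrival has the highest Borda score (35).

Arrival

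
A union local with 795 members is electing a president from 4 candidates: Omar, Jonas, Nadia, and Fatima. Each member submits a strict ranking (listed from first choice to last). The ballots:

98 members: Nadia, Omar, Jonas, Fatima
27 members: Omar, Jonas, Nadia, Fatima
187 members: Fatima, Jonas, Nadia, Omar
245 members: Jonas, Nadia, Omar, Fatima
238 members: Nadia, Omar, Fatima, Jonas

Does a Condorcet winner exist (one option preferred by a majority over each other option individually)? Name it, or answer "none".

Checking pairwise contests:
Jonas beats Omar 432–363.
Fatima beats Jonas 425–370.
Jonas beats Nadia 459–336.
Omar beats Fatima 608–187.
Every option loses at least one head-to-head, so there is no Condorcet winner.

none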